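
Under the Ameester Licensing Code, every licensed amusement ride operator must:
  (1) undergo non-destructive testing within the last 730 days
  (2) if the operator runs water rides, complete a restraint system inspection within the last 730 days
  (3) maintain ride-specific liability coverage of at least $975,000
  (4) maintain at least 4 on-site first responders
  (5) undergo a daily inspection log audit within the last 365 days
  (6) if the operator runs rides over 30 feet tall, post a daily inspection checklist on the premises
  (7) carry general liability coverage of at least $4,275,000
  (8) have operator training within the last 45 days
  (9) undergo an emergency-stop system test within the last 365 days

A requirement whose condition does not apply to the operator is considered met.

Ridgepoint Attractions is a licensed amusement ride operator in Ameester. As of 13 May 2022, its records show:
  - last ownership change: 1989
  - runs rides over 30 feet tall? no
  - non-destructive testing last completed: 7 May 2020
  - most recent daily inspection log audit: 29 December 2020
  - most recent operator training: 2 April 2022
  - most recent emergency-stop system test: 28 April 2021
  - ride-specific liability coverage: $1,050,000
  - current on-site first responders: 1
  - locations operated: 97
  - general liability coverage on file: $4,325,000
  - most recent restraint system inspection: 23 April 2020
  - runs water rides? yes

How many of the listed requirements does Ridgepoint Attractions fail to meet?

1. non-destructive testing 736 days ago vs limit 730 → not met
2. condition 'runs water rides' holds; restraint system inspection 750 days ago vs limit 730 → not met
3. ride-specific liability coverage $1,050,000 ≥ $975,000 → met
4. on-site first responders 1 < 4 → not met
5. daily inspection log audit 500 days ago vs limit 365 → not met
6. condition 'runs rides over 30 feet tall' does not hold → requirement n/a → met
7. general liability coverage $4,325,000 ≥ $4,275,000 → met
8. operator training 41 days ago vs limit 45 → met
9. emergency-stop system test 380 days ago vs limit 365 → not met
Not met: 5 of 9

5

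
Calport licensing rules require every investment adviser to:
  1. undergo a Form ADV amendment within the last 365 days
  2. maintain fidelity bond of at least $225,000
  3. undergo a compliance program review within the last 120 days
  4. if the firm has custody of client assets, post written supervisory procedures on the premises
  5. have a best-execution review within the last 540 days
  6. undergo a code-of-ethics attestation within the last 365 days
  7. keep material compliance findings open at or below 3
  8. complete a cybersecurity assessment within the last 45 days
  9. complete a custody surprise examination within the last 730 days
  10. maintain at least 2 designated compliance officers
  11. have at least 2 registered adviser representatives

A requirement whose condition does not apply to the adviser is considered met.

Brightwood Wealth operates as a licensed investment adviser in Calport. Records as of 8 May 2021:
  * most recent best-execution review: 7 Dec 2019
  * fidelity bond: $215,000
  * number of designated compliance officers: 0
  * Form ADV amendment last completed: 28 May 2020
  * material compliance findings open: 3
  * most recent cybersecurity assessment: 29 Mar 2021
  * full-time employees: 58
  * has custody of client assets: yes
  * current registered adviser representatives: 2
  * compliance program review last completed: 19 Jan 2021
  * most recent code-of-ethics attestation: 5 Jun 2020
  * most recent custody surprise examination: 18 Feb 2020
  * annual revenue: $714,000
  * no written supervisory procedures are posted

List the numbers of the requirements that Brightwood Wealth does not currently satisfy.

2, 4, 10

1. Form ADV amendment 345 days ago vs limit 365 → met
2. fidelity bond $215,000 < $225,000 → not met
3. compliance program review 109 days ago vs limit 120 → met
4. condition 'has custody of client assets' holds; written supervisory procedures absent → not met
5. best-execution review 518 days ago vs limit 540 → met
6. code-of-ethics attestation 337 days ago vs limit 365 → met
7. material compliance findings open 3 ≤ 3 → met
8. cybersecurity assessment 40 days ago vs limit 45 → met
9. custody surprise examination 445 days ago vs limit 730 → met
10. designated compliance officers 0 < 2 → not met
11. registered adviser representatives 2 ≥ 2 → met
Not met: 2, 4, 10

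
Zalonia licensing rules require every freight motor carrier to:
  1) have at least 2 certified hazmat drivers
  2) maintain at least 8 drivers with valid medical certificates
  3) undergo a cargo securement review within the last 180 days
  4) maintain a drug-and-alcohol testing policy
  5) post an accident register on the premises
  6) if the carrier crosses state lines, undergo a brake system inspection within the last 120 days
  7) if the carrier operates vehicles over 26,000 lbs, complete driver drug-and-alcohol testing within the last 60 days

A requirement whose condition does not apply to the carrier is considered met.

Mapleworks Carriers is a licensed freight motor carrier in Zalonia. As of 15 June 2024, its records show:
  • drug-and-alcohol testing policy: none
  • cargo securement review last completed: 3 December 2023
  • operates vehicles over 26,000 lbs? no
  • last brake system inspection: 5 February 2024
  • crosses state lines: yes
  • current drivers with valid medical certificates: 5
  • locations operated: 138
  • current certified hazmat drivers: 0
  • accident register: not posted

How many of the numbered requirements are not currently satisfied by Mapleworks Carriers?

6

1. certified hazmat drivers 0 < 2 → not met
2. drivers with valid medical certificates 5 < 8 → not met
3. cargo securement review 195 days ago vs limit 180 → not met
4. drug-and-alcohol testing policy absent → not met
5. accident register absent → not met
6. condition 'crosses state lines' holds; brake system inspection 131 days ago vs limit 120 → not met
7. condition 'operates vehicles over 26,000 lbs' does not hold → requirement n/a → met
Not met: 6 of 7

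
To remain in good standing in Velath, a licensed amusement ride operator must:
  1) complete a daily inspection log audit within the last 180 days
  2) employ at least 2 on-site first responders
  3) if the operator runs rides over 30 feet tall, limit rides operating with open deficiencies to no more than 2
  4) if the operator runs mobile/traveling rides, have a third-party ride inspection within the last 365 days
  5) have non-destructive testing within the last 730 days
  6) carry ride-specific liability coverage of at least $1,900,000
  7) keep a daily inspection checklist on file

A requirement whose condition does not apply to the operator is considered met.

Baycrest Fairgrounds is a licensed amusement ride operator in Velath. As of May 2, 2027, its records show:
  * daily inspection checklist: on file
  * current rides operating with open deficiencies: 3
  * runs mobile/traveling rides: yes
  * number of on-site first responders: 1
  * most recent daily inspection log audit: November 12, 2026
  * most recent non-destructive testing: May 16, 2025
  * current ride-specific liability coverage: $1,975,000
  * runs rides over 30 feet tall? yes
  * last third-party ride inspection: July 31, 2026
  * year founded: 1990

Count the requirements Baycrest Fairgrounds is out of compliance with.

1. daily inspection log audit 171 days ago vs limit 180 → met
2. on-site first responders 1 < 2 → not met
3. condition 'runs rides over 30 feet tall' holds; rides operating with open deficiencies 3 > 2 → not met
4. condition 'runs mobile/traveling rides' holds; third-party ride inspection 275 days ago vs limit 365 → met
5. non-destructive testing 716 days ago vs limit 730 → met
6. ride-specific liability coverage $1,975,000 ≥ $1,900,000 → met
7. daily inspection checklist present → met
Not met: 2 of 7

2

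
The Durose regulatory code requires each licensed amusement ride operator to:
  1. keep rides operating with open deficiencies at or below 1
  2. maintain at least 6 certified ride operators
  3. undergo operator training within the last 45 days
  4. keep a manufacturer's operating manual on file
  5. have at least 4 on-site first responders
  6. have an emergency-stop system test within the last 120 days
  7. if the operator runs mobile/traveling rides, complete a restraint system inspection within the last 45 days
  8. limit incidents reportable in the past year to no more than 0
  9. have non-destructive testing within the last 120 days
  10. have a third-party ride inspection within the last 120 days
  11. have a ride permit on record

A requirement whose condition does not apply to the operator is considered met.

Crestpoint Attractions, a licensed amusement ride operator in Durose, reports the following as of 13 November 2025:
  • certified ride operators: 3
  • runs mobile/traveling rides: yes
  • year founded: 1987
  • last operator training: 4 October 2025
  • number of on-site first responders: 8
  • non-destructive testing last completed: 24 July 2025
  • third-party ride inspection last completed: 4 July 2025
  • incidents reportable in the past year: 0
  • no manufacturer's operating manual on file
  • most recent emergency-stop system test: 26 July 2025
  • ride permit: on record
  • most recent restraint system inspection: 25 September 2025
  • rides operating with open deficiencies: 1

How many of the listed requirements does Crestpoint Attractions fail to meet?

1. rides operating with open deficiencies 1 ≤ 1 → met
2. certified ride operators 3 < 6 → not met
3. operator training 40 days ago vs limit 45 → met
4. manufacturer's operating manual absent → not met
5. on-site first responders 8 ≥ 4 → met
6. emergency-stop system test 110 days ago vs limit 120 → met
7. condition 'runs mobile/traveling rides' holds; restraint system inspection 49 days ago vs limit 45 → not met
8. incidents reportable in the past year 0 ≤ 0 → met
9. non-destructive testing 112 days ago vs limit 120 → met
10. third-party ride inspection 132 days ago vs limit 120 → not met
11. ride permit present → met
Not met: 4 of 11

4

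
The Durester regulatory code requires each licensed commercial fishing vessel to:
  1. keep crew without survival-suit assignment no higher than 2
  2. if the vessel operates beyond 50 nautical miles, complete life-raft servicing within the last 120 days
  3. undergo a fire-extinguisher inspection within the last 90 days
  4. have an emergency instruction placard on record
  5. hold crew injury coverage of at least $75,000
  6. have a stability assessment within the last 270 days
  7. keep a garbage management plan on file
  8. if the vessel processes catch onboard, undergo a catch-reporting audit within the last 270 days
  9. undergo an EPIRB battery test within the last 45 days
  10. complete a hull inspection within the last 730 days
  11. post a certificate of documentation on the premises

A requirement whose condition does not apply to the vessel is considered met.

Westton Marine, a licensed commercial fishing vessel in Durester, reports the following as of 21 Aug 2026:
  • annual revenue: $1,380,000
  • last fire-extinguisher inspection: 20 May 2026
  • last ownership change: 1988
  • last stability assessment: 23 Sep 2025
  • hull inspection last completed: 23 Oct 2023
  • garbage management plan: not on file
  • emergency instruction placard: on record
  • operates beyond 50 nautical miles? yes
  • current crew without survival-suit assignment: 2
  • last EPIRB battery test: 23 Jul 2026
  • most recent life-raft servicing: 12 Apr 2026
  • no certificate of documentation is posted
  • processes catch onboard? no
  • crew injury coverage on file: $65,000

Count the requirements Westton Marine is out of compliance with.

7

1. crew without survival-suit assignment 2 ≤ 2 → met
2. condition 'operates beyond 50 nautical miles' holds; life-raft servicing 131 days ago vs limit 120 → not met
3. fire-extinguisher inspection 93 days ago vs limit 90 → not met
4. emergency instruction placard present → met
5. crew injury coverage $65,000 < $75,000 → not met
6. stability assessment 332 days ago vs limit 270 → not met
7. garbage management plan absent → not met
8. condition 'processes catch onboard' does not hold → requirement n/a → met
9. EPIRB battery test 29 days ago vs limit 45 → met
10. hull inspection 1033 days ago vs limit 730 → not met
11. certificate of documentation absent → not met
Not met: 7 of 11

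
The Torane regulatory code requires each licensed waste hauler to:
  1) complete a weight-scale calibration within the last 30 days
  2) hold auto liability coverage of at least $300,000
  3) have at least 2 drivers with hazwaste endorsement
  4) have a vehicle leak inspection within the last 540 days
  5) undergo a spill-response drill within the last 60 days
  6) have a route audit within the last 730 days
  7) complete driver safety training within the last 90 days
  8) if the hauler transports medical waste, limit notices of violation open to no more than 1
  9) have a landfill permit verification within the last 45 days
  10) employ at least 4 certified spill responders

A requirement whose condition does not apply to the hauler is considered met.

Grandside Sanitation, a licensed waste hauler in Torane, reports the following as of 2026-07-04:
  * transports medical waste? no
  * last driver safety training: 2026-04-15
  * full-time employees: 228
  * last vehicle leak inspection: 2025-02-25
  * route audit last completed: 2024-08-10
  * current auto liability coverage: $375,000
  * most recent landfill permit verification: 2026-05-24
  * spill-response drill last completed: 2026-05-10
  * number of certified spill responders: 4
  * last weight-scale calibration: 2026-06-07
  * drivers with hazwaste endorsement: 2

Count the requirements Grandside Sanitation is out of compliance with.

0

1. weight-scale calibration 27 days ago vs limit 30 → met
2. auto liability coverage $375,000 ≥ $300,000 → met
3. drivers with hazwaste endorsement 2 ≥ 2 → met
4. vehicle leak inspection 494 days ago vs limit 540 → met
5. spill-response drill 55 days ago vs limit 60 → met
6. route audit 693 days ago vs limit 730 → met
7. driver safety training 80 days ago vs limit 90 → met
8. condition 'transports medical waste' does not hold → requirement n/a → met
9. landfill permit verification 41 days ago vs limit 45 → met
10. certified spill responders 4 ≥ 4 → met
Not met: 0 of 10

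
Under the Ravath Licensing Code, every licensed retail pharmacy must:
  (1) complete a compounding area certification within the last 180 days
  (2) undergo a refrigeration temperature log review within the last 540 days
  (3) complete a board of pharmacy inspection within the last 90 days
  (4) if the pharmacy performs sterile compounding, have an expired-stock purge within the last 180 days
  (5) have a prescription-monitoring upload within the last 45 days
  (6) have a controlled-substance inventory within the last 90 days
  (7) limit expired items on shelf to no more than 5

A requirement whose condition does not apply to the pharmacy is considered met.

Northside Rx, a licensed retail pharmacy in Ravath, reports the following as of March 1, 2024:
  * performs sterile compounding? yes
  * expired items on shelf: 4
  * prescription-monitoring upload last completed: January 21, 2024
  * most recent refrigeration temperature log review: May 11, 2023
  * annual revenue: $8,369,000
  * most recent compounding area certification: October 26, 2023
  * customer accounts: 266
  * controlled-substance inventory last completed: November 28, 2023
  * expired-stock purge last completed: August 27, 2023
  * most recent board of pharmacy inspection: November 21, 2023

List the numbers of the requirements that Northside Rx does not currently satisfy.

3, 4, 6

1. compounding area certification 127 days ago vs limit 180 → met
2. refrigeration temperature log review 295 days ago vs limit 540 → met
3. board of pharmacy inspection 101 days ago vs limit 90 → not met
4. condition 'performs sterile compounding' holds; expired-stock purge 187 days ago vs limit 180 → not met
5. prescription-monitoring upload 40 days ago vs limit 45 → met
6. controlled-substance inventory 94 days ago vs limit 90 → not met
7. expired items on shelf 4 ≤ 5 → met
Not met: 3, 4, 6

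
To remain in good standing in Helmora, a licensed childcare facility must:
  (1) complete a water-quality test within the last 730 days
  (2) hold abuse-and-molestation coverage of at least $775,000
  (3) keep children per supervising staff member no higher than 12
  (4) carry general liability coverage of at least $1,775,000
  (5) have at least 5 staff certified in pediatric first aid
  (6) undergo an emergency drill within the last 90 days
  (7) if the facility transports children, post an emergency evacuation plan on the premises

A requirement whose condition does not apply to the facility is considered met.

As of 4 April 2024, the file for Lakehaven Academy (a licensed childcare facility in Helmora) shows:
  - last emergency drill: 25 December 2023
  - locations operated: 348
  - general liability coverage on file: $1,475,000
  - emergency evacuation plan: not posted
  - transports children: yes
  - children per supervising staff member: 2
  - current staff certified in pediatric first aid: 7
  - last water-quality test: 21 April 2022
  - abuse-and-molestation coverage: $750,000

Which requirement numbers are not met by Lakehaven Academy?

2, 4, 6, 7

1. water-quality test 714 days ago vs limit 730 → met
2. abuse-and-molestation coverage $750,000 < $775,000 → not met
3. children per supervising staff member 2 ≤ 12 → met
4. general liability coverage $1,475,000 < $1,775,000 → not met
5. staff certified in pediatric first aid 7 ≥ 5 → met
6. emergency drill 101 days ago vs limit 90 → not met
7. condition 'transports children' holds; emergency evacuation plan absent → not met
Not met: 2, 4, 6, 7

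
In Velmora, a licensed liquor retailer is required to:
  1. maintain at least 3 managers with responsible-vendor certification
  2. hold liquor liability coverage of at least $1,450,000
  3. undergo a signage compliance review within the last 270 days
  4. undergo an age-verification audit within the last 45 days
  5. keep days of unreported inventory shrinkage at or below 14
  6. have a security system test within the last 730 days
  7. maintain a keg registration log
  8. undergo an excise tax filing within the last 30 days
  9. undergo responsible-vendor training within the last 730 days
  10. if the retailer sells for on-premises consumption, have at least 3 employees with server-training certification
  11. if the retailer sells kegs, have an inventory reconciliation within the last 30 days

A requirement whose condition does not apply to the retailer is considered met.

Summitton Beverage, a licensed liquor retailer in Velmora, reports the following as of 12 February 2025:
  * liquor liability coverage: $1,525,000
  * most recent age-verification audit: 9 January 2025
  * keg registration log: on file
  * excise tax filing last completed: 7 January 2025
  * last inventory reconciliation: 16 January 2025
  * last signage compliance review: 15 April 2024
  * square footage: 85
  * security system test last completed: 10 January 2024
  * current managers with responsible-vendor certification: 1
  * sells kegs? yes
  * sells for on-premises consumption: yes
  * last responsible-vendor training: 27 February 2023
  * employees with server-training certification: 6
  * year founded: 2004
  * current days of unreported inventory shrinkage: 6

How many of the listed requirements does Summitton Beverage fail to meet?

1. managers with responsible-vendor certification 1 < 3 → not met
2. liquor liability coverage $1,525,000 ≥ $1,450,000 → met
3. signage compliance review 303 days ago vs limit 270 → not met
4. age-verification audit 34 days ago vs limit 45 → met
5. days of unreported inventory shrinkage 6 ≤ 14 → met
6. security system test 399 days ago vs limit 730 → met
7. keg registration log present → met
8. excise tax filing 36 days ago vs limit 30 → not met
9. responsible-vendor training 716 days ago vs limit 730 → met
10. condition 'sells for on-premises consumption' holds; employees with server-training certification 6 ≥ 3 → met
11. condition 'sells kegs' holds; inventory reconciliation 27 days ago vs limit 30 → met
Not met: 3 of 11

3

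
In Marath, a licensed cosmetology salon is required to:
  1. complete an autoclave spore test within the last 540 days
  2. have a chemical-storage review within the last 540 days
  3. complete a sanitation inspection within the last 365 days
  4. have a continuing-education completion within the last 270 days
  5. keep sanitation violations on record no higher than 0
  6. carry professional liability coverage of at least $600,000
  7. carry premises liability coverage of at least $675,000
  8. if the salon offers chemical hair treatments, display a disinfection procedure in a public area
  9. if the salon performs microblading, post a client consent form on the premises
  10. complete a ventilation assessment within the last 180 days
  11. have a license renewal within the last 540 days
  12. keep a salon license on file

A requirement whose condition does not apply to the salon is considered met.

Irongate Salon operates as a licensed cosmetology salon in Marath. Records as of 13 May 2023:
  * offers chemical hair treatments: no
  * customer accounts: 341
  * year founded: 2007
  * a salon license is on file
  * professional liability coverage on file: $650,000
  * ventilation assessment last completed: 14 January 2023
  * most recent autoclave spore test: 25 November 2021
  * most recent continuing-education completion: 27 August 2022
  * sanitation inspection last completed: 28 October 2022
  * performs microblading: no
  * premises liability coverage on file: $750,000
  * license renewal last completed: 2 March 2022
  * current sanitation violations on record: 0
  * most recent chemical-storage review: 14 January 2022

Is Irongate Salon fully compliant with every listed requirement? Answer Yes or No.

1. autoclave spore test 534 days ago vs limit 540 → met
2. chemical-storage review 484 days ago vs limit 540 → met
3. sanitation inspection 197 days ago vs limit 365 → met
4. continuing-education completion 259 days ago vs limit 270 → met
5. sanitation violations on record 0 ≤ 0 → met
6. professional liability coverage $650,000 ≥ $600,000 → met
7. premises liability coverage $750,000 ≥ $675,000 → met
8. condition 'offers chemical hair treatments' does not hold → requirement n/a → met
9. condition 'performs microblading' does not hold → requirement n/a → met
10. ventilation assessment 119 days ago vs limit 180 → met
11. license renewal 437 days ago vs limit 540 → met
12. salon license present → met
All met.

Yes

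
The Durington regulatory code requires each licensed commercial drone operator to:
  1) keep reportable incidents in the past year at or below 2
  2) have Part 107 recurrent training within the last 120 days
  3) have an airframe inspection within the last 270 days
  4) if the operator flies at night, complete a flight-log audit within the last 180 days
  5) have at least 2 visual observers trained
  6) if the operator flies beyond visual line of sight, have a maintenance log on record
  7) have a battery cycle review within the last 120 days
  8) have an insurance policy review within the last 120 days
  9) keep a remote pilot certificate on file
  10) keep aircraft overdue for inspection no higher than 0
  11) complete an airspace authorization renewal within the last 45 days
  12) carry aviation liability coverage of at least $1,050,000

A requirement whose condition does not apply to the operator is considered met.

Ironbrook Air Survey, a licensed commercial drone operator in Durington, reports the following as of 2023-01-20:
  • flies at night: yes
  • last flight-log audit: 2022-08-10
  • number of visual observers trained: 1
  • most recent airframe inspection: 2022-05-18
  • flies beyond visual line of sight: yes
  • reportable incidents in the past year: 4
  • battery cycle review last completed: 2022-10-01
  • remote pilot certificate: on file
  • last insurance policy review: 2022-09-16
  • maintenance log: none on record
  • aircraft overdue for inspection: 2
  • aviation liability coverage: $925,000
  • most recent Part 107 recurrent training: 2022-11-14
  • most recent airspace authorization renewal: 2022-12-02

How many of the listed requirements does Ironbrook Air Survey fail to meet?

7

1. reportable incidents in the past year 4 > 2 → not met
2. Part 107 recurrent training 67 days ago vs limit 120 → met
3. airframe inspection 247 days ago vs limit 270 → met
4. condition 'flies at night' holds; flight-log audit 163 days ago vs limit 180 → met
5. visual observers trained 1 < 2 → not met
6. condition 'flies beyond visual line of sight' holds; maintenance log absent → not met
7. battery cycle review 111 days ago vs limit 120 → met
8. insurance policy review 126 days ago vs limit 120 → not met
9. remote pilot certificate present → met
10. aircraft overdue for inspection 2 > 0 → not met
11. airspace authorization renewal 49 days ago vs limit 45 → not met
12. aviation liability coverage $925,000 < $1,050,000 → not met
Not met: 7 of 12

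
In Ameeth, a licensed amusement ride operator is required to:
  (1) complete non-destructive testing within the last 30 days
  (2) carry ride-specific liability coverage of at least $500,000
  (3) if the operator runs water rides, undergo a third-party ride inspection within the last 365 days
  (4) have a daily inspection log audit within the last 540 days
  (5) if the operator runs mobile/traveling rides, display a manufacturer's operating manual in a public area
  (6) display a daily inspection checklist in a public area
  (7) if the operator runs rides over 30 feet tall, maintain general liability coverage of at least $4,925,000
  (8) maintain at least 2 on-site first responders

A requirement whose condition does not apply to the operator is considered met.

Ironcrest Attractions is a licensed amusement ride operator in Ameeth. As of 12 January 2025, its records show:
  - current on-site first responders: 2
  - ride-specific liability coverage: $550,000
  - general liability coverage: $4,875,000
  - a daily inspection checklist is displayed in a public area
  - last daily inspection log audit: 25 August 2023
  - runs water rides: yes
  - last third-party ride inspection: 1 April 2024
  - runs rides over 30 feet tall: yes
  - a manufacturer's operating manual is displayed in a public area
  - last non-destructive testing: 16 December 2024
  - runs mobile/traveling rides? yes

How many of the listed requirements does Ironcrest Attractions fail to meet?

1

1. non-destructive testing 27 days ago vs limit 30 → met
2. ride-specific liability coverage $550,000 ≥ $500,000 → met
3. condition 'runs water rides' holds; third-party ride inspection 286 days ago vs limit 365 → met
4. daily inspection log audit 506 days ago vs limit 540 → met
5. condition 'runs mobile/traveling rides' holds; manufacturer's operating manual present → met
6. daily inspection checklist present → met
7. condition 'runs rides over 30 feet tall' holds; general liability coverage $4,875,000 < $4,925,000 → not met
8. on-site first responders 2 ≥ 2 → met
Not met: 1 of 8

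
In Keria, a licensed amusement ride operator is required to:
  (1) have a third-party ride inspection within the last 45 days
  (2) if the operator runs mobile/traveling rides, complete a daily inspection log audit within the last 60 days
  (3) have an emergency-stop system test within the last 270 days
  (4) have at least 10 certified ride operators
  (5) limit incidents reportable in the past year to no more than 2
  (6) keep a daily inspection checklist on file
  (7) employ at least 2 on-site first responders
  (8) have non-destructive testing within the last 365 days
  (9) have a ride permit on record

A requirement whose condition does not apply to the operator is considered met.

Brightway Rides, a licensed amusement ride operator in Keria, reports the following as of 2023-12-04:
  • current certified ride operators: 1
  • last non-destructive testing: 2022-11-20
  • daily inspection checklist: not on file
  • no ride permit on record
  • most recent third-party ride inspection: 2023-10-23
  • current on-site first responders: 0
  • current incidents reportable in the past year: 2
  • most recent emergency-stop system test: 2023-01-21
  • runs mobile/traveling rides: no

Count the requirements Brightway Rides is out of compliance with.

1. third-party ride inspection 42 days ago vs limit 45 → met
2. condition 'runs mobile/traveling rides' does not hold → requirement n/a → met
3. emergency-stop system test 317 days ago vs limit 270 → not met
4. certified ride operators 1 < 10 → not met
5. incidents reportable in the past year 2 ≤ 2 → met
6. daily inspection checklist absent → not met
7. on-site first responders 0 < 2 → not met
8. non-destructive testing 379 days ago vs limit 365 → not met
9. ride permit absent → not met
Not met: 6 of 9

6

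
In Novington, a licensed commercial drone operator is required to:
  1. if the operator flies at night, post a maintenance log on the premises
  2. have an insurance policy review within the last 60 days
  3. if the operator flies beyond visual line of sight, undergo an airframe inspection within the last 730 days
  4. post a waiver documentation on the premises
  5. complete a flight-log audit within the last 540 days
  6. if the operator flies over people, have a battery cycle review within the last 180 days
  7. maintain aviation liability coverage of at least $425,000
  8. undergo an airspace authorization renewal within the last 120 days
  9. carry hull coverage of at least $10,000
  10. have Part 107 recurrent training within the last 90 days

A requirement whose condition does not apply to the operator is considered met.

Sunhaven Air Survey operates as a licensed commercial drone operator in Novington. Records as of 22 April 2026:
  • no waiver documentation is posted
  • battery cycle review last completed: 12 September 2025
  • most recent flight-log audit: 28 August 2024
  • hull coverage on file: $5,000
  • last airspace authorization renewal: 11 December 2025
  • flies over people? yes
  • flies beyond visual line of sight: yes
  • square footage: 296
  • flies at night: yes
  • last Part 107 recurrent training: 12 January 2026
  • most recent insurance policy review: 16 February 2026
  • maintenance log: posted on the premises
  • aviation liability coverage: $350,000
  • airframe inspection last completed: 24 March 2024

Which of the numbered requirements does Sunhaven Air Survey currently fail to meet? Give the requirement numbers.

1. condition 'flies at night' holds; maintenance log present → met
2. insurance policy review 65 days ago vs limit 60 → not met
3. condition 'flies beyond visual line of sight' holds; airframe inspection 759 days ago vs limit 730 → not met
4. waiver documentation absent → not met
5. flight-log audit 602 days ago vs limit 540 → not met
6. condition 'flies over people' holds; battery cycle review 222 days ago vs limit 180 → not met
7. aviation liability coverage $350,000 < $425,000 → not met
8. airspace authorization renewal 132 days ago vs limit 120 → not met
9. hull coverage $5,000 < $10,000 → not met
10. Part 107 recurrent training 100 days ago vs limit 90 → not met
Not met: 2, 3, 4, 5, 6, 7, 8, 9, 10

2, 3, 4, 5, 6, 7, 8, 9, 10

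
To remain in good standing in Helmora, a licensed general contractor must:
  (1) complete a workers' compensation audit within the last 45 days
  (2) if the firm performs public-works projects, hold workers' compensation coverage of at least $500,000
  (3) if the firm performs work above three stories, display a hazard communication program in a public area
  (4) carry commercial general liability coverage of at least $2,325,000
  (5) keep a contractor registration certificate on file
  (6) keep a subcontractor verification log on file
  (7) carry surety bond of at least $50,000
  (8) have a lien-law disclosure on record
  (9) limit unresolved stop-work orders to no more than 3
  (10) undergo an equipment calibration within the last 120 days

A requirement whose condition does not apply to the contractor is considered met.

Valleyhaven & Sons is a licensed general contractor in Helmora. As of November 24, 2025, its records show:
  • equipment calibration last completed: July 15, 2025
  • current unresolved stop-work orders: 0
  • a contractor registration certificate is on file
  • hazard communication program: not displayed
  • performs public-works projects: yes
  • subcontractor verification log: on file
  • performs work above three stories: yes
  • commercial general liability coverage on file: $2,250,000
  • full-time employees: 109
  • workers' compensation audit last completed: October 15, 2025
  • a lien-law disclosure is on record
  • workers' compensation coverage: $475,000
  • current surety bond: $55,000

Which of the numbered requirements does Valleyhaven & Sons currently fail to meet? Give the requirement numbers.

2, 3, 4, 10

1. workers' compensation audit 40 days ago vs limit 45 → met
2. condition 'performs public-works projects' holds; workers' compensation coverage $475,000 < $500,000 → not met
3. condition 'performs work above three stories' holds; hazard communication program absent → not met
4. commercial general liability coverage $2,250,000 < $2,325,000 → not met
5. contractor registration certificate present → met
6. subcontractor verification log present → met
7. surety bond $55,000 ≥ $50,000 → met
8. lien-law disclosure present → met
9. unresolved stop-work orders 0 ≤ 3 → met
10. equipment calibration 132 days ago vs limit 120 → not met
Not met: 2, 3, 4, 10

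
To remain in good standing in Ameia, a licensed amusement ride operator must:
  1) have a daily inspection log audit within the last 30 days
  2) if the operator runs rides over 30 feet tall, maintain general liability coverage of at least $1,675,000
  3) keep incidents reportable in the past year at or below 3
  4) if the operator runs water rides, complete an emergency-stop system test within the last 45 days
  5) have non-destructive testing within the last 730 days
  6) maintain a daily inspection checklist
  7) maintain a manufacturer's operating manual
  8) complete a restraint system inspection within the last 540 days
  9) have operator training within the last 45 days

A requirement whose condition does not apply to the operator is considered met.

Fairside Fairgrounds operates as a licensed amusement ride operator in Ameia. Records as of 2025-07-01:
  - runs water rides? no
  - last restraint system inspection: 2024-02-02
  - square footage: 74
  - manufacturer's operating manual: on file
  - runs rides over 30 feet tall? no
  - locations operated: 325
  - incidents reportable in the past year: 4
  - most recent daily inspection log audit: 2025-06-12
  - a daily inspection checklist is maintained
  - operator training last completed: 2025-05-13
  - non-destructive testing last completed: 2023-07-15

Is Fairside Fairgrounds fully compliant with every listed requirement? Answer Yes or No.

No

1. daily inspection log audit 19 days ago vs limit 30 → met
2. condition 'runs rides over 30 feet tall' does not hold → requirement n/a → met
3. incidents reportable in the past year 4 > 3 → not met
4. condition 'runs water rides' does not hold → requirement n/a → met
5. non-destructive testing 717 days ago vs limit 730 → met
6. daily inspection checklist present → met
7. manufacturer's operating manual present → met
8. restraint system inspection 515 days ago vs limit 540 → met
9. operator training 49 days ago vs limit 45 → not met
Not met: 3, 9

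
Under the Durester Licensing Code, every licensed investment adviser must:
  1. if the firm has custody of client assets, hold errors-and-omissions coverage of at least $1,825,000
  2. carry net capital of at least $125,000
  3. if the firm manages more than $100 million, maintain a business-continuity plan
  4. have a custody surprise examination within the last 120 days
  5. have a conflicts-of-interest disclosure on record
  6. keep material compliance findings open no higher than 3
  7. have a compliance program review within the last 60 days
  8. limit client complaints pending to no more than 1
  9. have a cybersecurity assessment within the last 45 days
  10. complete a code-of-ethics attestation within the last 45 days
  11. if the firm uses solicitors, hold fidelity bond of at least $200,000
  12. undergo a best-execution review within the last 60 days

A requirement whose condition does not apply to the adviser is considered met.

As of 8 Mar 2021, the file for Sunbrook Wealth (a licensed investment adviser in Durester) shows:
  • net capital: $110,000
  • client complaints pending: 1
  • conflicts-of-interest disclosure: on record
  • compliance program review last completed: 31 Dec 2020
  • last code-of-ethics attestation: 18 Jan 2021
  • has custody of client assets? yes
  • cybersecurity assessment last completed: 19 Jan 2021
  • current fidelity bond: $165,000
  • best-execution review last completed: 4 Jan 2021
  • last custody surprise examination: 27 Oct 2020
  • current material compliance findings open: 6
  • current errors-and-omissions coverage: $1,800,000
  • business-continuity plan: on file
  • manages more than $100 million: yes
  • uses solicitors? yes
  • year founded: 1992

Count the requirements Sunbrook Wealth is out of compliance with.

1. condition 'has custody of client assets' holds; errors-and-omissions coverage $1,800,000 < $1,825,000 → not met
2. net capital $110,000 < $125,000 → not met
3. condition 'manages more than $100 million' holds; business-continuity plan present → met
4. custody surprise examination 132 days ago vs limit 120 → not met
5. conflicts-of-interest disclosure present → met
6. material compliance findings open 6 > 3 → not met
7. compliance program review 67 days ago vs limit 60 → not met
8. client complaints pending 1 ≤ 1 → met
9. cybersecurity assessment 48 days ago vs limit 45 → not met
10. code-of-ethics attestation 49 days ago vs limit 45 → not met
11. condition 'uses solicitors' holds; fidelity bond $165,000 < $200,000 → not met
12. best-execution review 63 days ago vs limit 60 → not met
Not met: 9 of 12

9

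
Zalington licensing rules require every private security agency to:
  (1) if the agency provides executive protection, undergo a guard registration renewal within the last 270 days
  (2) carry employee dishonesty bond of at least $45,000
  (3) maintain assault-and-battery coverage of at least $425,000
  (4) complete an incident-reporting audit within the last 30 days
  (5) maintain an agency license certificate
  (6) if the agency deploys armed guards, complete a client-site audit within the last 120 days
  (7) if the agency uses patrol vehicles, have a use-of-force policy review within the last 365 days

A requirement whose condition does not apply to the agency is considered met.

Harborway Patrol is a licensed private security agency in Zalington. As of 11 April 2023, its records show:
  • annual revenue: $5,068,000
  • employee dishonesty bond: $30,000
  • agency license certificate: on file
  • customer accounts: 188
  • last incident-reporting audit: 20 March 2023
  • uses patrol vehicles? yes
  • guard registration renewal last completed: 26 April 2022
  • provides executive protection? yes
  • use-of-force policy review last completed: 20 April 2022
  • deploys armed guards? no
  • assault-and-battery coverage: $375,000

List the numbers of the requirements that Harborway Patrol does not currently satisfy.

1. condition 'provides executive protection' holds; guard registration renewal 350 days ago vs limit 270 → not met
2. employee dishonesty bond $30,000 < $45,000 → not met
3. assault-and-battery coverage $375,000 < $425,000 → not met
4. incident-reporting audit 22 days ago vs limit 30 → met
5. agency license certificate present → met
6. condition 'deploys armed guards' does not hold → requirement n/a → met
7. condition 'uses patrol vehicles' holds; use-of-force policy review 356 days ago vs limit 365 → met
Not met: 1, 2, 3

1, 2, 3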